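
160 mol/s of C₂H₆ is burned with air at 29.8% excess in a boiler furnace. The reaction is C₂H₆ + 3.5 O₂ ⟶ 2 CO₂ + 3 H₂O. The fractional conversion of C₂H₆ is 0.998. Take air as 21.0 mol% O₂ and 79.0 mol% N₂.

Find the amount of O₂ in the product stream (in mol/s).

168 mol/s

Stoichiometric O₂ = 3.5 × 160 = 560 mol/s; O₂ fed = 560 × 1.298 = 726.9 mol/s.
N₂ fed = 726.9 × 79/21 = 2734 mol/s.
Fuel reacted = 0.998 × 160 → ξ = 159.7 mol/s.
Outlet (n = n₀ + ν ξ):
  C₂H₆: 160 − 1(159.7) = 0.32
  O₂: 726.9 − 3.5(159.7) = 168
  N₂: 2734 (inert)
  CO₂: 0 + 2(159.7) = 319.4
  H₂O: 0 + 3(159.7) = 479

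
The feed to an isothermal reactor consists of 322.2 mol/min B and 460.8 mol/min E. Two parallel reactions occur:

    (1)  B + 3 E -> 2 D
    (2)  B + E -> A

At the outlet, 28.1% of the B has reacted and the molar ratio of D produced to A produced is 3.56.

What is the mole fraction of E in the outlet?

Conversion of B: B consumed = 0.281 × 322.2 = 90.54 mol/min = 1ξ₁ + 1ξ₂.
Selectivity: 2ξ₁ / (1ξ₂) = 3.56 → ξ₁ = 1.78 ξ₂.
Substitute: (1·1.78 + 1) ξ₂ = 90.54 → ξ₂ = 32.57 mol/min, ξ₁ = 57.97 mol/min.
Outlet amounts (n = n₀ + Σ ν·ξ):
  B: 322.2 − 1(57.97) − 1(32.57) = 231.7
  E: 460.8 − 3(57.97) − 1(32.57) = 254.3
  D: 0 + 2(57.97) = 115.9
  A: 0 + 1(32.57) = 32.57
Total out = 634.5 mol/min; y_E = 254.3 / 634.5 = 0.4008.

0.401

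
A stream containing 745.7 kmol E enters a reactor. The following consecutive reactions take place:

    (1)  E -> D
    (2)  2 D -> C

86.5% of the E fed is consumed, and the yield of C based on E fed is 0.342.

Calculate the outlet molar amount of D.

135 kmol

Conversion of E: E consumed = 1ξ₁ = 0.865 × 745.7 → ξ₁ = 645 kmol.
Yield of C: 1ξ₂ / 745.7 = 0.342 → ξ₂ = 255 kmol.
Outlet amounts (n = n₀ + Σ ν·ξ):
  E: 745.7 − 1(645) = 100.7
  D: 0 + 1(645) − 2(255) = 135
  C: 0 + 1(255) = 255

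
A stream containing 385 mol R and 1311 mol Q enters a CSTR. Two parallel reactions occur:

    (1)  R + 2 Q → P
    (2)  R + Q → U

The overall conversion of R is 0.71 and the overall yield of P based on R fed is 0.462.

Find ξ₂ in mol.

ξ₂ = 95.5 mol

Yield of P: 1ξ₁ / 385 = 0.462 → ξ₁ = 177.9 mol.
Conversion of R: 1ξ₁ + 1ξ₂ = 0.71 × 385 = 273.3 → ξ₂ = 95.48 mol.
Outlet amounts (n = n₀ + Σ ν·ξ):
  R: 385 − 1(177.9) − 1(95.48) = 111.7
  Q: 1311 − 2(177.9) − 1(95.48) = 859.8
  P: 0 + 1(177.9) = 177.9
  U: 0 + 1(95.48) = 95.48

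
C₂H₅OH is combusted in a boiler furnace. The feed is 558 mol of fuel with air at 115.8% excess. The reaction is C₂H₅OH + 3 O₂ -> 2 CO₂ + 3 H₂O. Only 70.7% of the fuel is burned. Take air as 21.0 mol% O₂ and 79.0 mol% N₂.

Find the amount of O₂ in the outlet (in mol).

Stoichiometric O₂ = 3 × 558 = 1674 mol; O₂ fed = 1674 × 2.158 = 3612 mol.
N₂ fed = 3612 × 79/21 = 13590 mol.
Fuel reacted = 0.707 × 558 → ξ = 394.5 mol.
Outlet (n = n₀ + ν ξ):
  C₂H₅OH: 558 − 1(394.5) = 163.5
  O₂: 3612 − 3(394.5) = 2429
  N₂: 13590 (inert)
  CO₂: 0 + 2(394.5) = 789
  H₂O: 0 + 3(394.5) = 1184

2430 mol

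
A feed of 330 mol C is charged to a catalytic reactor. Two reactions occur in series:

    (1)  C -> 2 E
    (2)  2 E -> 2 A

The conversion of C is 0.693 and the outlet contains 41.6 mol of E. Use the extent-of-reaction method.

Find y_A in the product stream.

Conversion of C: C consumed = 1ξ₁ = 0.693 × 330 → ξ₁ = 228.7 mol.
E balance: n_E = 0 + 2ξ₁ − 2ξ₂ = 41.6 → ξ₂ = (2·228.7 − 41.6)/2 = 207.9 mol.
Outlet amounts (n = n₀ + Σ ν·ξ):
  C: 330 − 1(228.7) = 101.3
  E: 0 + 2(228.7) − 2(207.9) = 41.6
  A: 0 + 2(207.9) = 415.8
Total out = 558.7 mol; y_A = 415.8 / 558.7 = 0.7442.

0.744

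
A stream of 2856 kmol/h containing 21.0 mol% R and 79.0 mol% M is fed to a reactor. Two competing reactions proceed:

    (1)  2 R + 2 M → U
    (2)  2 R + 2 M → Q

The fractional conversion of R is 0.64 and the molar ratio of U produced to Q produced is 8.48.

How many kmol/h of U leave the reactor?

Conversion of R: R consumed = 0.64 × 599.8 = 383.8 kmol/h = 2ξ₁ + 2ξ₂.
Selectivity: 1ξ₁ / (1ξ₂) = 8.48 → ξ₁ = 8.48 ξ₂.
Substitute: (2·8.48 + 2) ξ₂ = 383.8 → ξ₂ = 20.25 kmol/h, ξ₁ = 171.7 kmol/h.
Outlet amounts (n = n₀ + Σ ν·ξ):
  R: 599.8 − 2(171.7) − 2(20.25) = 215.9
  M: 2256 − 2(171.7) − 2(20.25) = 1872
  U: 0 + 1(171.7) = 171.7
  Q: 0 + 1(20.25) = 20.25

172 kmol/h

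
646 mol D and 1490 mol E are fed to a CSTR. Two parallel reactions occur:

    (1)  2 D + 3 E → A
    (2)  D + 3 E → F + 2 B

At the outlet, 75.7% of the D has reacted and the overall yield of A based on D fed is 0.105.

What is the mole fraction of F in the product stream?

0.234

Yield of A: 1ξ₁ / 646 = 0.105 → ξ₁ = 67.83 mol.
Conversion of D: 2ξ₁ + 1ξ₂ = 0.757 × 646 = 489 → ξ₂ = 353.4 mol.
Outlet amounts (n = n₀ + Σ ν·ξ):
  D: 646 − 2(67.83) − 1(353.4) = 157
  E: 1490 − 3(67.83) − 3(353.4) = 226.4
  A: 0 + 1(67.83) = 67.83
  F: 0 + 1(353.4) = 353.4
  B: 0 + 2(353.4) = 706.7
Total out = 1511 mol; y_F = 353.4 / 1511 = 0.2338.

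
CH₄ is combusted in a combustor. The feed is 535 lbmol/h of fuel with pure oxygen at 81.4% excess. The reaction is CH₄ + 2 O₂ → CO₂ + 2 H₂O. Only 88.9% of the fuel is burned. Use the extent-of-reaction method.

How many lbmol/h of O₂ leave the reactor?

990 lbmol/h

Stoichiometric O₂ = 2 × 535 = 1070 lbmol/h; O₂ fed = 1070 × 1.814 = 1941 lbmol/h.
Fuel reacted = 0.889 × 535 → ξ = 475.6 lbmol/h.
Outlet (n = n₀ + ν ξ):
  CH₄: 535 − 1(475.6) = 59.38
  O₂: 1941 − 2(475.6) = 989.8
  CO₂: 0 + 1(475.6) = 475.6
  H₂O: 0 + 2(475.6) = 951.2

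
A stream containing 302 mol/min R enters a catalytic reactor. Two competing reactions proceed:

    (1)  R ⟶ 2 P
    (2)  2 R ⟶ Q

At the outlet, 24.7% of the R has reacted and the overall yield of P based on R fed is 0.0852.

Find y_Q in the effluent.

Yield of P: 2ξ₁ / 302 = 0.0852 → ξ₁ = 12.87 mol/min.
Conversion of R: 1ξ₁ + 2ξ₂ = 0.247 × 302 = 74.59 → ξ₂ = 30.86 mol/min.
Outlet amounts (n = n₀ + Σ ν·ξ):
  R: 302 − 1(12.87) − 2(30.86) = 227.4
  P: 0 + 2(12.87) = 25.73
  Q: 0 + 1(30.86) = 30.86
Total out = 284 mol/min; y_Q = 30.86 / 284 = 0.1087.

0.109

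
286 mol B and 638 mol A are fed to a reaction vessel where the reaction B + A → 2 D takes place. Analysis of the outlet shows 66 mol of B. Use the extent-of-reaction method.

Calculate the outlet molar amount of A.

For B: n = n₀ − 1ξ → 66 = 286 − 1ξ, giving ξ = 220 mol.
Outlet amounts (n = n₀ + ν ξ):
  B: 286 − 1(220) = 66
  A: 638 − 1(220) = 418
  D: 0 + 2(220) = 440

418 mol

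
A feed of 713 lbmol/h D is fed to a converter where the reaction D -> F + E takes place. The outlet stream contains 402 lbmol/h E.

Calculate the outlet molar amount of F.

For E: n = n₀ + 1ξ → 402 = 0 + 1ξ, giving ξ = 402 lbmol/h.
Outlet amounts (n = n₀ + ν ξ):
  D: 713 − 1(402) = 311
  F: 0 + 1(402) = 402
  E: 0 + 1(402) = 402

402 lbmol/h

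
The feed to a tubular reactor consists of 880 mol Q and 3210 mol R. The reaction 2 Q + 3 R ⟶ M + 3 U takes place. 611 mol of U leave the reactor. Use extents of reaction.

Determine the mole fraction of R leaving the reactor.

For U: n = n₀ + 3ξ → 611 = 0 + 3ξ, giving ξ = 203.7 mol.
Outlet amounts (n = n₀ + ν ξ):
  Q: 880 − 2(203.7) = 472.7
  R: 3210 − 3(203.7) = 2599
  M: 0 + 1(203.7) = 203.7
  U: 0 + 3(203.7) = 611
Total out = 3886 mol; y_R = 2599 / 3886 = 0.6688.

0.669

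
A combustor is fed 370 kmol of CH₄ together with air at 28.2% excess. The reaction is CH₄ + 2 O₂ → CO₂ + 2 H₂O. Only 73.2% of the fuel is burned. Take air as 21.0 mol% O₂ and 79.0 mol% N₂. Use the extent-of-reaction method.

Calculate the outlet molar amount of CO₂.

Stoichiometric O₂ = 2 × 370 = 740 kmol; O₂ fed = 740 × 1.282 = 948.7 kmol.
N₂ fed = 948.7 × 79/21 = 3569 kmol.
Fuel reacted = 0.732 × 370 → ξ = 270.8 kmol.
Outlet (n = n₀ + ν ξ):
  CH₄: 370 − 1(270.8) = 99.16
  O₂: 948.7 − 2(270.8) = 407
  N₂: 3569 (inert)
  CO₂: 0 + 1(270.8) = 270.8
  H₂O: 0 + 2(270.8) = 541.7

271 kmol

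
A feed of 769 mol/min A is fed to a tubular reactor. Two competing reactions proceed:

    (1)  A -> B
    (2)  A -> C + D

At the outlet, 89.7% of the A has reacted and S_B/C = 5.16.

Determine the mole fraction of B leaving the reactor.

0.656

Conversion of A: A consumed = 0.897 × 769 = 689.8 mol/min = 1ξ₁ + 1ξ₂.
Selectivity: 1ξ₁ / (1ξ₂) = 5.16 → ξ₁ = 5.16 ξ₂.
Substitute: (1·5.16 + 1) ξ₂ = 689.8 → ξ₂ = 112 mol/min, ξ₁ = 577.8 mol/min.
Outlet amounts (n = n₀ + Σ ν·ξ):
  A: 769 − 1(577.8) − 1(112) = 79.21
  B: 0 + 1(577.8) = 577.8
  C: 0 + 1(112) = 112
  D: 0 + 1(112) = 112
Total out = 881 mol/min; y_B = 577.8 / 881 = 0.6559.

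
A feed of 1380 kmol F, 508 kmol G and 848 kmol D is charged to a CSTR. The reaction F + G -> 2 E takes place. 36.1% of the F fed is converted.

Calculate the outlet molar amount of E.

F reacted = 0.361 × 1380 = 498.2 kmol; ν_F = −1, so ξ = 498.2/1 = 498.2 kmol.
Outlet amounts (n = n₀ + ν ξ):
  F: 1380 − 1(498.2) = 881.8
  G: 508 − 1(498.2) = 9.82
  E: 0 + 2(498.2) = 996.4
  D: 848 (inert)

996 kmol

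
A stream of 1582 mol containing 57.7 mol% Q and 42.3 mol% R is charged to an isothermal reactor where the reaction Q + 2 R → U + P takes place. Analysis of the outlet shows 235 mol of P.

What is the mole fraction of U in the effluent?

For P: n = n₀ + 1ξ → 235 = 0 + 1ξ, giving ξ = 235 mol.
Outlet amounts (n = n₀ + ν ξ):
  Q: 912.8 − 1(235) = 677.8
  R: 669.2 − 2(235) = 199.2
  U: 0 + 1(235) = 235
  P: 0 + 1(235) = 235
Total out = 1347 mol; y_U = 235 / 1347 = 0.1745.

0.174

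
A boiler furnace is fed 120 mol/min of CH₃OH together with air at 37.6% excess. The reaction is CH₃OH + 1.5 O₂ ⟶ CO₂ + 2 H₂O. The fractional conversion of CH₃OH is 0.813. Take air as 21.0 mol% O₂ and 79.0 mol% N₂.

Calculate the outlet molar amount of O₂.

101 mol/min

Stoichiometric O₂ = 1.5 × 120 = 180 mol/min; O₂ fed = 180 × 1.376 = 247.7 mol/min.
N₂ fed = 247.7 × 79/21 = 931.7 mol/min.
Fuel reacted = 0.813 × 120 → ξ = 97.56 mol/min.
Outlet (n = n₀ + ν ξ):
  CH₃OH: 120 − 1(97.56) = 22.44
  O₂: 247.7 − 1.5(97.56) = 101.3
  N₂: 931.7 (inert)
  CO₂: 0 + 1(97.56) = 97.56
  H₂O: 0 + 2(97.56) = 195.1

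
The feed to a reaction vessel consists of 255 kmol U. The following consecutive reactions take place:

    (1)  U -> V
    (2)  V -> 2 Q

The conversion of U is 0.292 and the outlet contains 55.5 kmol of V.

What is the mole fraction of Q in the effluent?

0.138

Conversion of U: U consumed = 1ξ₁ = 0.292 × 255 → ξ₁ = 74.46 kmol.
V balance: n_V = 0 + 1ξ₁ − 1ξ₂ = 55.5 → ξ₂ = (1·74.46 − 55.5)/1 = 18.96 kmol.
Outlet amounts (n = n₀ + Σ ν·ξ):
  U: 255 − 1(74.46) = 180.5
  V: 0 + 1(74.46) − 1(18.96) = 55.5
  Q: 0 + 2(18.96) = 37.92
Total out = 274 kmol; y_Q = 37.92 / 274 = 0.1384.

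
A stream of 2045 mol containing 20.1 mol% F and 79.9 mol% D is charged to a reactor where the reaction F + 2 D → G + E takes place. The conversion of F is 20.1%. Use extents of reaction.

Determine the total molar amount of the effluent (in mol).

1960 mol

F reacted = 0.201 × 411 = 82.62 mol; ν_F = −1, so ξ = 82.62/1 = 82.62 mol.
Outlet amounts (n = n₀ + ν ξ):
  F: 411 − 1(82.62) = 328.4
  D: 1634 − 2(82.62) = 1469
  G: 0 + 1(82.62) = 82.62
  E: 0 + 1(82.62) = 82.62
Total out = 328.4 + 1469 + 82.62 + 82.62 = 1962 mol.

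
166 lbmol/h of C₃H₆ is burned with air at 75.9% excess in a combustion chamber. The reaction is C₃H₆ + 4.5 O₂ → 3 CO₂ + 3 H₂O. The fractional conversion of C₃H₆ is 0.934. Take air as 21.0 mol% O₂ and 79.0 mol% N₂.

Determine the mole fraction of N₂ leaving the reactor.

0.76

Stoichiometric O₂ = 4.5 × 166 = 747 lbmol/h; O₂ fed = 747 × 1.759 = 1314 lbmol/h.
N₂ fed = 1314 × 79/21 = 4943 lbmol/h.
Fuel reacted = 0.934 × 166 → ξ = 155 lbmol/h.
Outlet (n = n₀ + ν ξ):
  C₃H₆: 166 − 1(155) = 10.96
  O₂: 1314 − 4.5(155) = 616.3
  N₂: 4943 (inert)
  CO₂: 0 + 3(155) = 465.1
  H₂O: 0 + 3(155) = 465.1
Total out = 6501 lbmol/h; y_N₂ = 4943 / 6501 = 0.7604.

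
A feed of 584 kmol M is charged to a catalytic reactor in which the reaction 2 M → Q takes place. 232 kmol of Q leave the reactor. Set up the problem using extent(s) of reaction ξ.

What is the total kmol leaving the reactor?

352 kmol

For Q: n = n₀ + 1ξ → 232 = 0 + 1ξ, giving ξ = 232 kmol.
Outlet amounts (n = n₀ + ν ξ):
  M: 584 − 2(232) = 120
  Q: 0 + 1(232) = 232
Total out = 120 + 232 = 352 kmol.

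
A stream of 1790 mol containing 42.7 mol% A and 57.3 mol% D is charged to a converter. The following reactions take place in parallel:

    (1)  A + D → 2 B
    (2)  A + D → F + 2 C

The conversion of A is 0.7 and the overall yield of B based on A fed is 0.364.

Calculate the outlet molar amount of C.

Yield of B: 2ξ₁ / 764.3 = 0.364 → ξ₁ = 139.1 mol.
Conversion of A: 1ξ₁ + 1ξ₂ = 0.7 × 764.3 = 535 → ξ₂ = 395.9 mol.
Outlet amounts (n = n₀ + Σ ν·ξ):
  A: 764.3 − 1(139.1) − 1(395.9) = 229.3
  D: 1026 − 1(139.1) − 1(395.9) = 490.6
  B: 0 + 2(139.1) = 278.2
  F: 0 + 1(395.9) = 395.9
  C: 0 + 2(395.9) = 791.8

792 mol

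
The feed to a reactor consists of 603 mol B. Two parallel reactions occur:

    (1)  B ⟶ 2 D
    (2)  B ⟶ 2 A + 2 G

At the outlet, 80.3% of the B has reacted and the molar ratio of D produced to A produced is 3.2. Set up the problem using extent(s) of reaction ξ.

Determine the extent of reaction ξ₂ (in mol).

ξ₂ = 115 mol

Conversion of B: B consumed = 0.803 × 603 = 484.2 mol = 1ξ₁ + 1ξ₂.
Selectivity: 2ξ₁ / (2ξ₂) = 3.2 → ξ₁ = 3.2 ξ₂.
Substitute: (1·3.2 + 1) ξ₂ = 484.2 → ξ₂ = 115.3 mol, ξ₁ = 368.9 mol.
Outlet amounts (n = n₀ + Σ ν·ξ):
  B: 603 − 1(368.9) − 1(115.3) = 118.8
  D: 0 + 2(368.9) = 737.8
  A: 0 + 2(115.3) = 230.6
  G: 0 + 2(115.3) = 230.6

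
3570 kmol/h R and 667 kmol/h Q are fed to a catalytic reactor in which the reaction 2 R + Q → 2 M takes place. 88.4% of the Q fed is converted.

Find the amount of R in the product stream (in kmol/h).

2390 kmol/h

Q reacted = 0.884 × 667 = 589.6 kmol/h; ν_Q = −1, so ξ = 589.6/1 = 589.6 kmol/h.
Outlet amounts (n = n₀ + ν ξ):
  R: 3570 − 2(589.6) = 2391
  Q: 667 − 1(589.6) = 77.37
  M: 0 + 2(589.6) = 1179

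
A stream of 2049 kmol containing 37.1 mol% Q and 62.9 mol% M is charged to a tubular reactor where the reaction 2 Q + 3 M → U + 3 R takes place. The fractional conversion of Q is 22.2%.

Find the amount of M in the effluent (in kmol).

Q reacted = 0.222 × 760.2 = 168.8 kmol; ν_Q = −2, so ξ = 168.8/2 = 84.38 kmol.
Outlet amounts (n = n₀ + ν ξ):
  Q: 760.2 − 2(84.38) = 591.4
  M: 1289 − 3(84.38) = 1036
  U: 0 + 1(84.38) = 84.38
  R: 0 + 3(84.38) = 253.1

1040 kmol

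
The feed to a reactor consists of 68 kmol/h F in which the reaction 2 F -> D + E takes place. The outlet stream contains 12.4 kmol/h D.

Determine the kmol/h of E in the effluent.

12.4 kmol/h

For D: n = n₀ + 1ξ → 12.4 = 0 + 1ξ, giving ξ = 12.4 kmol/h.
Outlet amounts (n = n₀ + ν ξ):
  F: 68 − 2(12.4) = 43.2
  D: 0 + 1(12.4) = 12.4
  E: 0 + 1(12.4) = 12.4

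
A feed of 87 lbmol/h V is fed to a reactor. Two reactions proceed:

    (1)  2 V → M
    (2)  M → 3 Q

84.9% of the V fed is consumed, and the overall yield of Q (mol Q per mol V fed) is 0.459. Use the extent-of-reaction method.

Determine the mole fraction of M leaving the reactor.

0.308

Conversion of V: V consumed = 2ξ₁ = 0.849 × 87 → ξ₁ = 36.93 lbmol/h.
Yield of Q: 3ξ₂ / 87 = 0.459 → ξ₂ = 13.31 lbmol/h.
Outlet amounts (n = n₀ + Σ ν·ξ):
  V: 87 − 2(36.93) = 13.14
  M: 0 + 1(36.93) − 1(13.31) = 23.62
  Q: 0 + 3(13.31) = 39.93
Total out = 76.69 lbmol/h; y_M = 23.62 / 76.69 = 0.308.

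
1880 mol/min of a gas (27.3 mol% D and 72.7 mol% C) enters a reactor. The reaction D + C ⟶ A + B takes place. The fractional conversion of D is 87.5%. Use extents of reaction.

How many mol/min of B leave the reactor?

D reacted = 0.875 × 513.2 = 449.1 mol/min; ν_D = −1, so ξ = 449.1/1 = 449.1 mol/min.
Outlet amounts (n = n₀ + ν ξ):
  D: 513.2 − 1(449.1) = 64.15
  C: 1367 − 1(449.1) = 917.7
  A: 0 + 1(449.1) = 449.1
  B: 0 + 1(449.1) = 449.1

449 mol/min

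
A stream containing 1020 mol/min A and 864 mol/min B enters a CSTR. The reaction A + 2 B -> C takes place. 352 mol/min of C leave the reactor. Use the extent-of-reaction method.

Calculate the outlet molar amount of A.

For C: n = n₀ + 1ξ → 352 = 0 + 1ξ, giving ξ = 352 mol/min.
Outlet amounts (n = n₀ + ν ξ):
  A: 1020 − 1(352) = 668
  B: 864 − 2(352) = 160
  C: 0 + 1(352) = 352

668 mol/min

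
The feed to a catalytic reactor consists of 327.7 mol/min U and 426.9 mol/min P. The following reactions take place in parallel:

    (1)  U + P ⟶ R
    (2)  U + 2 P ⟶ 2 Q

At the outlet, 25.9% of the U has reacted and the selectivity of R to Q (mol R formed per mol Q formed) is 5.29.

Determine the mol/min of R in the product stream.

Conversion of U: U consumed = 0.259 × 327.7 = 84.87 mol/min = 1ξ₁ + 1ξ₂.
Selectivity: 1ξ₁ / (2ξ₂) = 5.29 → ξ₁ = 10.58 ξ₂.
Substitute: (1·10.58 + 1) ξ₂ = 84.87 → ξ₂ = 7.329 mol/min, ξ₁ = 77.54 mol/min.
Outlet amounts (n = n₀ + Σ ν·ξ):
  U: 327.7 − 1(77.54) − 1(7.329) = 242.8
  P: 426.9 − 1(77.54) − 2(7.329) = 334.7
  R: 0 + 1(77.54) = 77.54
  Q: 0 + 2(7.329) = 14.66

77.5 mol/min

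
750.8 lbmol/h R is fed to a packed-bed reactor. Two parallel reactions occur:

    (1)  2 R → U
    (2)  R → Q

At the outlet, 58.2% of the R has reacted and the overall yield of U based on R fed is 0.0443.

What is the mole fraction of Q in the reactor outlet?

0.516

Yield of U: 1ξ₁ / 750.8 = 0.0443 → ξ₁ = 33.26 lbmol/h.
Conversion of R: 2ξ₁ + 1ξ₂ = 0.582 × 750.8 = 437 → ξ₂ = 370.4 lbmol/h.
Outlet amounts (n = n₀ + Σ ν·ξ):
  R: 750.8 − 2(33.26) − 1(370.4) = 313.8
  U: 0 + 1(33.26) = 33.26
  Q: 0 + 1(370.4) = 370.4
Total out = 717.5 lbmol/h; y_Q = 370.4 / 717.5 = 0.5163.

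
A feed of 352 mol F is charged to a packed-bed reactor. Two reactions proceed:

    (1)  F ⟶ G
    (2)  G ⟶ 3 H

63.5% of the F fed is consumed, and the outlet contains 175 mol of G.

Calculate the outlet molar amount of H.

146 mol

Conversion of F: F consumed = 1ξ₁ = 0.635 × 352 → ξ₁ = 223.5 mol.
G balance: n_G = 0 + 1ξ₁ − 1ξ₂ = 175 → ξ₂ = (1·223.5 − 175)/1 = 48.52 mol.
Outlet amounts (n = n₀ + Σ ν·ξ):
  F: 352 − 1(223.5) = 128.5
  G: 0 + 1(223.5) − 1(48.52) = 175
  H: 0 + 3(48.52) = 145.6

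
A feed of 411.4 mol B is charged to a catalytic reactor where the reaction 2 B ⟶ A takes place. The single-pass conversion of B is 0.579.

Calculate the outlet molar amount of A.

B reacted = 0.579 × 411.4 = 238.2 mol; ν_B = −2, so ξ = 238.2/2 = 119.1 mol.
Outlet amounts (n = n₀ + ν ξ):
  B: 411.4 − 2(119.1) = 173.2
  A: 0 + 1(119.1) = 119.1

119 mol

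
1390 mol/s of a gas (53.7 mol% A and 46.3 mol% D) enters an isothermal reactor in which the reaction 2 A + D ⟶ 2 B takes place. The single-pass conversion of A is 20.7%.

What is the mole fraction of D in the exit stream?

A reacted = 0.207 × 746.4 = 154.5 mol/s; ν_A = −2, so ξ = 154.5/2 = 77.26 mol/s.
Outlet amounts (n = n₀ + ν ξ):
  A: 746.4 − 2(77.26) = 591.9
  D: 643.6 − 1(77.26) = 566.3
  B: 0 + 2(77.26) = 154.5
Total out = 1313 mol/s; y_D = 566.3 / 1313 = 0.4314.

0.431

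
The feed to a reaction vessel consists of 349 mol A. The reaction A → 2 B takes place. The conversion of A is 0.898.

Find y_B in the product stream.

0.946

A reacted = 0.898 × 349 = 313.4 mol; ν_A = −1, so ξ = 313.4/1 = 313.4 mol.
Outlet amounts (n = n₀ + ν ξ):
  A: 349 − 1(313.4) = 35.6
  B: 0 + 2(313.4) = 626.8
Total out = 662.4 mol; y_B = 626.8 / 662.4 = 0.9463.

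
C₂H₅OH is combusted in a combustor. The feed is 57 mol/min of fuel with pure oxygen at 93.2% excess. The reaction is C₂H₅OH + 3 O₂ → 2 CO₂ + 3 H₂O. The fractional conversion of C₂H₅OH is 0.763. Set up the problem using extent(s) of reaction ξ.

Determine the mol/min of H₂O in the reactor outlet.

130 mol/min

Stoichiometric O₂ = 3 × 57 = 171 mol/min; O₂ fed = 171 × 1.932 = 330.4 mol/min.
Fuel reacted = 0.763 × 57 → ξ = 43.49 mol/min.
Outlet (n = n₀ + ν ξ):
  C₂H₅OH: 57 − 1(43.49) = 13.51
  O₂: 330.4 − 3(43.49) = 199.9
  CO₂: 0 + 2(43.49) = 86.98
  H₂O: 0 + 3(43.49) = 130.5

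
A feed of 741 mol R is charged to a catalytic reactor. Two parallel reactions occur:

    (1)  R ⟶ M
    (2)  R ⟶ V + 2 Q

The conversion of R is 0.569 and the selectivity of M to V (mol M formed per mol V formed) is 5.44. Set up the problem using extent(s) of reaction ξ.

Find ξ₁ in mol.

ξ₁ = 356 mol

Conversion of R: R consumed = 0.569 × 741 = 421.6 mol = 1ξ₁ + 1ξ₂.
Selectivity: 1ξ₁ / (1ξ₂) = 5.44 → ξ₁ = 5.44 ξ₂.
Substitute: (1·5.44 + 1) ξ₂ = 421.6 → ξ₂ = 65.47 mol, ξ₁ = 356.2 mol.
Outlet amounts (n = n₀ + Σ ν·ξ):
  R: 741 − 1(356.2) − 1(65.47) = 319.4
  M: 0 + 1(356.2) = 356.2
  V: 0 + 1(65.47) = 65.47
  Q: 0 + 2(65.47) = 130.9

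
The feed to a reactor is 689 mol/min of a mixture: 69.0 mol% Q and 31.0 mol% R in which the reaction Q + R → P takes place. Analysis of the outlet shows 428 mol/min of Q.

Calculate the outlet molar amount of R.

166 mol/min

For Q: n = n₀ − 1ξ → 428 = 475.4 − 1ξ, giving ξ = 47.41 mol/min.
Outlet amounts (n = n₀ + ν ξ):
  Q: 475.4 − 1(47.41) = 428
  R: 213.6 − 1(47.41) = 166.2
  P: 0 + 1(47.41) = 47.41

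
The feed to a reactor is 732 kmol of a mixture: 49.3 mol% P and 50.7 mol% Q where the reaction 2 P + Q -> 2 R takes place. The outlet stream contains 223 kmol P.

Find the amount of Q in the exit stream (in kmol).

302 kmol

For P: n = n₀ − 2ξ → 223 = 360.9 − 2ξ, giving ξ = 68.94 kmol.
Outlet amounts (n = n₀ + ν ξ):
  P: 360.9 − 2(68.94) = 223
  Q: 371.1 − 1(68.94) = 302.2
  R: 0 + 2(68.94) = 137.9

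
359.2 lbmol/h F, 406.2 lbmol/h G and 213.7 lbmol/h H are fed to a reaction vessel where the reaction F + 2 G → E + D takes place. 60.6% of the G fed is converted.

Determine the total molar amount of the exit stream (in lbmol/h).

856 lbmol/h

G reacted = 0.606 × 406.2 = 246.2 lbmol/h; ν_G = −2, so ξ = 246.2/2 = 123.1 lbmol/h.
Outlet amounts (n = n₀ + ν ξ):
  F: 359.2 − 1(123.1) = 236.1
  G: 406.2 − 2(123.1) = 160
  E: 0 + 1(123.1) = 123.1
  D: 0 + 1(123.1) = 123.1
  H: 213.7 (inert)
Total out = 236.1 + 160 + 123.1 + 123.1 + 213.7 = 856 lbmol/h.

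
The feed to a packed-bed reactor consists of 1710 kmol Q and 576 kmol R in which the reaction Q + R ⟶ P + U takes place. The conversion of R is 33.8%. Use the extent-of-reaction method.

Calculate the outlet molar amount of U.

R reacted = 0.338 × 576 = 194.7 kmol; ν_R = −1, so ξ = 194.7/1 = 194.7 kmol.
Outlet amounts (n = n₀ + ν ξ):
  Q: 1710 − 1(194.7) = 1515
  R: 576 − 1(194.7) = 381.3
  P: 0 + 1(194.7) = 194.7
  U: 0 + 1(194.7) = 194.7

195 kmol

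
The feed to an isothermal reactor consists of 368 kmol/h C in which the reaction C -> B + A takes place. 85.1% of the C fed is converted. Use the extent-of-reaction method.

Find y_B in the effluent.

C reacted = 0.851 × 368 = 313.2 kmol/h; ν_C = −1, so ξ = 313.2/1 = 313.2 kmol/h.
Outlet amounts (n = n₀ + ν ξ):
  C: 368 − 1(313.2) = 54.83
  B: 0 + 1(313.2) = 313.2
  A: 0 + 1(313.2) = 313.2
Total out = 681.2 kmol/h; y_B = 313.2 / 681.2 = 0.4598.

0.46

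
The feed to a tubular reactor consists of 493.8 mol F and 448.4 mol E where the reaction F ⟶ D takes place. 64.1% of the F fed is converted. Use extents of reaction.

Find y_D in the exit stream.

F reacted = 0.641 × 493.8 = 316.5 mol; ν_F = −1, so ξ = 316.5/1 = 316.5 mol.
Outlet amounts (n = n₀ + ν ξ):
  F: 493.8 − 1(316.5) = 177.3
  D: 0 + 1(316.5) = 316.5
  E: 448.4 (inert)
Total out = 942.2 mol; y_D = 316.5 / 942.2 = 0.3359.

0.336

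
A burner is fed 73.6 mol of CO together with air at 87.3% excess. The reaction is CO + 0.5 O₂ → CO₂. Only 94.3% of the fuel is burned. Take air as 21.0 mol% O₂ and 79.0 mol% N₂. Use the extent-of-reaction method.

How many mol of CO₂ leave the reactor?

69.4 mol

Stoichiometric O₂ = 0.5 × 73.6 = 36.8 mol; O₂ fed = 36.8 × 1.873 = 68.93 mol.
N₂ fed = 68.93 × 79/21 = 259.3 mol.
Fuel reacted = 0.943 × 73.6 → ξ = 69.4 mol.
Outlet (n = n₀ + ν ξ):
  CO: 73.6 − 1(69.4) = 4.195
  O₂: 68.93 − 0.5(69.4) = 34.22
  N₂: 259.3 (inert)
  CO₂: 0 + 1(69.4) = 69.4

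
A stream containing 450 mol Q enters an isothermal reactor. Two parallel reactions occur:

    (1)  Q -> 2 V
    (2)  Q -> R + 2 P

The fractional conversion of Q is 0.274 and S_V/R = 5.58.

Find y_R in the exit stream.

0.0537

Conversion of Q: Q consumed = 0.274 × 450 = 123.3 mol = 1ξ₁ + 1ξ₂.
Selectivity: 2ξ₁ / (1ξ₂) = 5.58 → ξ₁ = 2.79 ξ₂.
Substitute: (1·2.79 + 1) ξ₂ = 123.3 → ξ₂ = 32.53 mol, ξ₁ = 90.77 mol.
Outlet amounts (n = n₀ + Σ ν·ξ):
  Q: 450 − 1(90.77) − 1(32.53) = 326.7
  V: 0 + 2(90.77) = 181.5
  R: 0 + 1(32.53) = 32.53
  P: 0 + 2(32.53) = 65.07
Total out = 605.8 mol; y_R = 32.53 / 605.8 = 0.0537.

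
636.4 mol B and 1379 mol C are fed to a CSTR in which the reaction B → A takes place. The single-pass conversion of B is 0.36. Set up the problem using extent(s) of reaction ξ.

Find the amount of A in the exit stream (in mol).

229 mol

B reacted = 0.36 × 636.4 = 229.1 mol; ν_B = −1, so ξ = 229.1/1 = 229.1 mol.
Outlet amounts (n = n₀ + ν ξ):
  B: 636.4 − 1(229.1) = 407.3
  A: 0 + 1(229.1) = 229.1
  C: 1379 (inert)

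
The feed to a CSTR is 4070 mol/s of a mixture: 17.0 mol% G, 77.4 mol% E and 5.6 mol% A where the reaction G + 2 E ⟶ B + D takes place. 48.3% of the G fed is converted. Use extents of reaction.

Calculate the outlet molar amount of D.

G reacted = 0.483 × 691.9 = 334.2 mol/s; ν_G = −1, so ξ = 334.2/1 = 334.2 mol/s.
Outlet amounts (n = n₀ + ν ξ):
  G: 691.9 − 1(334.2) = 357.7
  E: 3150 − 2(334.2) = 2482
  B: 0 + 1(334.2) = 334.2
  D: 0 + 1(334.2) = 334.2
  A: 227.9 (inert)

334 mol/s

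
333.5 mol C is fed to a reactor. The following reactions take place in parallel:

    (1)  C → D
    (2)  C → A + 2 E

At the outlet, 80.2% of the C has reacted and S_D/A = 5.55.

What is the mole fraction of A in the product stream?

0.0984

Conversion of C: C consumed = 0.802 × 333.5 = 267.5 mol = 1ξ₁ + 1ξ₂.
Selectivity: 1ξ₁ / (1ξ₂) = 5.55 → ξ₁ = 5.55 ξ₂.
Substitute: (1·5.55 + 1) ξ₂ = 267.5 → ξ₂ = 40.83 mol, ξ₁ = 226.6 mol.
Outlet amounts (n = n₀ + Σ ν·ξ):
  C: 333.5 − 1(226.6) − 1(40.83) = 66.03
  D: 0 + 1(226.6) = 226.6
  A: 0 + 1(40.83) = 40.83
  E: 0 + 2(40.83) = 81.67
Total out = 415.2 mol; y_A = 40.83 / 415.2 = 0.09836.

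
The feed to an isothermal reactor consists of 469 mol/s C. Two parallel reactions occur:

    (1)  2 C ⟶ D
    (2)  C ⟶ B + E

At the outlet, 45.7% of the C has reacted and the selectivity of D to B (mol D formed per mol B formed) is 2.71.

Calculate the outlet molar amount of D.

90.5 mol/s

Conversion of C: C consumed = 0.457 × 469 = 214.3 mol/s = 2ξ₁ + 1ξ₂.
Selectivity: 1ξ₁ / (1ξ₂) = 2.71 → ξ₁ = 2.71 ξ₂.
Substitute: (2·2.71 + 1) ξ₂ = 214.3 → ξ₂ = 33.39 mol/s, ξ₁ = 90.47 mol/s.
Outlet amounts (n = n₀ + Σ ν·ξ):
  C: 469 − 2(90.47) − 1(33.39) = 254.7
  D: 0 + 1(90.47) = 90.47
  B: 0 + 1(33.39) = 33.39
  E: 0 + 1(33.39) = 33.39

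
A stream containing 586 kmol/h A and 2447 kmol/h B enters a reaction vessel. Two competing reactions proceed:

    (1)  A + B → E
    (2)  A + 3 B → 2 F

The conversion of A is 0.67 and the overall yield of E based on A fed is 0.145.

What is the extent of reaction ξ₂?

Yield of E: 1ξ₁ / 586 = 0.145 → ξ₁ = 84.97 kmol/h.
Conversion of A: 1ξ₁ + 1ξ₂ = 0.67 × 586 = 392.6 → ξ₂ = 307.6 kmol/h.
Outlet amounts (n = n₀ + Σ ν·ξ):
  A: 586 − 1(84.97) − 1(307.6) = 193.4
  B: 2447 − 1(84.97) − 3(307.6) = 1439
  E: 0 + 1(84.97) = 84.97
  F: 0 + 2(307.6) = 615.3

ξ₂ = 308 kmol/h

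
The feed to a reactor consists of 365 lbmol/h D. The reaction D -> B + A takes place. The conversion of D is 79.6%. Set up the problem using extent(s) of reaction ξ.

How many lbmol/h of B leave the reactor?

291 lbmol/h

D reacted = 0.796 × 365 = 290.5 lbmol/h; ν_D = −1, so ξ = 290.5/1 = 290.5 lbmol/h.
Outlet amounts (n = n₀ + ν ξ):
  D: 365 − 1(290.5) = 74.46
  B: 0 + 1(290.5) = 290.5
  A: 0 + 1(290.5) = 290.5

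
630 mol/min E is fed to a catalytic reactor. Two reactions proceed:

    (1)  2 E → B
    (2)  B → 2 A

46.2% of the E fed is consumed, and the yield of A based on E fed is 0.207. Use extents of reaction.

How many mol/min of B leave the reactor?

80.3 mol/min

Conversion of E: E consumed = 2ξ₁ = 0.462 × 630 → ξ₁ = 145.5 mol/min.
Yield of A: 2ξ₂ / 630 = 0.207 → ξ₂ = 65.2 mol/min.
Outlet amounts (n = n₀ + Σ ν·ξ):
  E: 630 − 2(145.5) = 338.9
  B: 0 + 1(145.5) − 1(65.2) = 80.33
  A: 0 + 2(65.2) = 130.4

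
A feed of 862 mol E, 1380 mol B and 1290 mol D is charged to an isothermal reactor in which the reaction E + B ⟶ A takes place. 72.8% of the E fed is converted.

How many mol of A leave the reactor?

E reacted = 0.728 × 862 = 627.5 mol; ν_E = −1, so ξ = 627.5/1 = 627.5 mol.
Outlet amounts (n = n₀ + ν ξ):
  E: 862 − 1(627.5) = 234.5
  B: 1380 − 1(627.5) = 752.5
  A: 0 + 1(627.5) = 627.5
  D: 1290 (inert)

628 mol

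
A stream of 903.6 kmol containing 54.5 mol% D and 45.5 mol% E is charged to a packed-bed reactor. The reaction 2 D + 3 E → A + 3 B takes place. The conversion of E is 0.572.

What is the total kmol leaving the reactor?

825 kmol

E reacted = 0.572 × 411.1 = 235.2 kmol; ν_E = −3, so ξ = 235.2/3 = 78.39 kmol.
Outlet amounts (n = n₀ + ν ξ):
  D: 492.5 − 2(78.39) = 335.7
  E: 411.1 − 3(78.39) = 176
  A: 0 + 1(78.39) = 78.39
  B: 0 + 3(78.39) = 235.2
Total out = 335.7 + 176 + 78.39 + 235.2 = 825.2 kmol.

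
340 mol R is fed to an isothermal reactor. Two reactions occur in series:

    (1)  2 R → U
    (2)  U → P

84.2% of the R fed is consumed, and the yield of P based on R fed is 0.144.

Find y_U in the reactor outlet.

Conversion of R: R consumed = 2ξ₁ = 0.842 × 340 → ξ₁ = 143.1 mol.
Yield of P: 1ξ₂ / 340 = 0.144 → ξ₂ = 48.96 mol.
Outlet amounts (n = n₀ + Σ ν·ξ):
  R: 340 − 2(143.1) = 53.72
  U: 0 + 1(143.1) − 1(48.96) = 94.18
  P: 0 + 1(48.96) = 48.96
Total out = 196.9 mol; y_U = 94.18 / 196.9 = 0.4784.

0.478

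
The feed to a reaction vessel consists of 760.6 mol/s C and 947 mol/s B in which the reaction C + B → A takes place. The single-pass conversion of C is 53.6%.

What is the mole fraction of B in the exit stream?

C reacted = 0.536 × 760.6 = 407.7 mol/s; ν_C = −1, so ξ = 407.7/1 = 407.7 mol/s.
Outlet amounts (n = n₀ + ν ξ):
  C: 760.6 − 1(407.7) = 352.9
  B: 947 − 1(407.7) = 539.3
  A: 0 + 1(407.7) = 407.7
Total out = 1300 mol/s; y_B = 539.3 / 1300 = 0.4149.

0.415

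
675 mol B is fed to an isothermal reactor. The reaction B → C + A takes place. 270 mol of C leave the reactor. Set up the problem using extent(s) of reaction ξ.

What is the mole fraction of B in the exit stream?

For C: n = n₀ + 1ξ → 270 = 0 + 1ξ, giving ξ = 270 mol.
Outlet amounts (n = n₀ + ν ξ):
  B: 675 − 1(270) = 405
  C: 0 + 1(270) = 270
  A: 0 + 1(270) = 270
Total out = 945 mol; y_B = 405 / 945 = 0.4286.

0.429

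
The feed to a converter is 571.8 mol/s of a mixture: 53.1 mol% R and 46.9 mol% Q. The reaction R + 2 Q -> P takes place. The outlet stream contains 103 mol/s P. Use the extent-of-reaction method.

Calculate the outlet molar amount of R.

201 mol/s

For P: n = n₀ + 1ξ → 103 = 0 + 1ξ, giving ξ = 103 mol/s.
Outlet amounts (n = n₀ + ν ξ):
  R: 303.6 − 1(103) = 200.6
  Q: 268.2 − 2(103) = 62.17
  P: 0 + 1(103) = 103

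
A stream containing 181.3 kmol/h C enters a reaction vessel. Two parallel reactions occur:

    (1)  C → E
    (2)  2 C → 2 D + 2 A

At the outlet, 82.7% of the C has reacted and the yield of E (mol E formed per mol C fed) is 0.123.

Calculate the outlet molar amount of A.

Yield of E: 1ξ₁ / 181.3 = 0.123 → ξ₁ = 22.3 kmol/h.
Conversion of C: 1ξ₁ + 2ξ₂ = 0.827 × 181.3 = 149.9 → ξ₂ = 63.82 kmol/h.
Outlet amounts (n = n₀ + Σ ν·ξ):
  C: 181.3 − 1(22.3) − 2(63.82) = 31.36
  E: 0 + 1(22.3) = 22.3
  D: 0 + 2(63.82) = 127.6
  A: 0 + 2(63.82) = 127.6

128 kmol/h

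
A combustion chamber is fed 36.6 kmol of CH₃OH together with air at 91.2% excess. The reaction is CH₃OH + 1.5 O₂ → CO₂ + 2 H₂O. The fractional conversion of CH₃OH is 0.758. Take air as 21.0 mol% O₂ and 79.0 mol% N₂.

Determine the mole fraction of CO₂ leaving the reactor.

0.0504

Stoichiometric O₂ = 1.5 × 36.6 = 54.9 kmol; O₂ fed = 54.9 × 1.912 = 105 kmol.
N₂ fed = 105 × 79/21 = 394.9 kmol.
Fuel reacted = 0.758 × 36.6 → ξ = 27.74 kmol.
Outlet (n = n₀ + ν ξ):
  CH₃OH: 36.6 − 1(27.74) = 8.857
  O₂: 105 − 1.5(27.74) = 63.35
  N₂: 394.9 (inert)
  CO₂: 0 + 1(27.74) = 27.74
  H₂O: 0 + 2(27.74) = 55.49
Total out = 550.3 kmol; y_CO₂ = 27.74 / 550.3 = 0.05041.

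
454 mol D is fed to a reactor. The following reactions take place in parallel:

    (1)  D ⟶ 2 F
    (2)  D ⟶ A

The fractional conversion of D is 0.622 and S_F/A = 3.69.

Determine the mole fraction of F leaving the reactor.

0.575

Conversion of D: D consumed = 0.622 × 454 = 282.4 mol = 1ξ₁ + 1ξ₂.
Selectivity: 2ξ₁ / (1ξ₂) = 3.69 → ξ₁ = 1.845 ξ₂.
Substitute: (1·1.845 + 1) ξ₂ = 282.4 → ξ₂ = 99.26 mol, ξ₁ = 183.1 mol.
Outlet amounts (n = n₀ + Σ ν·ξ):
  D: 454 − 1(183.1) − 1(99.26) = 171.6
  F: 0 + 2(183.1) = 366.3
  A: 0 + 1(99.26) = 99.26
Total out = 637.1 mol; y_F = 366.3 / 637.1 = 0.5749.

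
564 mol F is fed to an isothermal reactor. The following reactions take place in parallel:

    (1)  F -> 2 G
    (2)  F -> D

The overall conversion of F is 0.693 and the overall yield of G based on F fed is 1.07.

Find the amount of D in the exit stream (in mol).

Yield of G: 2ξ₁ / 564 = 1.07 → ξ₁ = 301.7 mol.
Conversion of F: 1ξ₁ + 1ξ₂ = 0.693 × 564 = 390.9 → ξ₂ = 89.11 mol.
Outlet amounts (n = n₀ + Σ ν·ξ):
  F: 564 − 1(301.7) − 1(89.11) = 173.1
  G: 0 + 2(301.7) = 603.5
  D: 0 + 1(89.11) = 89.11

89.1 mol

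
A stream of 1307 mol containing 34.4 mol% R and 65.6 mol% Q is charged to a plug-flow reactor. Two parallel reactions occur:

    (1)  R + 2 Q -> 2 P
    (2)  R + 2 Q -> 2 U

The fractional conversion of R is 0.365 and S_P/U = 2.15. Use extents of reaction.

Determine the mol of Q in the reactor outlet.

Conversion of R: R consumed = 0.365 × 449.6 = 164.1 mol = 1ξ₁ + 1ξ₂.
Selectivity: 2ξ₁ / (2ξ₂) = 2.15 → ξ₁ = 2.15 ξ₂.
Substitute: (1·2.15 + 1) ξ₂ = 164.1 → ξ₂ = 52.1 mol, ξ₁ = 112 mol.
Outlet amounts (n = n₀ + Σ ν·ξ):
  R: 449.6 − 1(112) − 1(52.1) = 285.5
  Q: 857.4 − 2(112) − 2(52.1) = 529.2
  P: 0 + 2(112) = 224
  U: 0 + 2(52.1) = 104.2

529 mol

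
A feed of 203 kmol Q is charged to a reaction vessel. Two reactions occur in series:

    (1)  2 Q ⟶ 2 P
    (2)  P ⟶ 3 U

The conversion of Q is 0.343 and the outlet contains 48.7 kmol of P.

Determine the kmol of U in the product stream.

62.8 kmol

Conversion of Q: Q consumed = 2ξ₁ = 0.343 × 203 → ξ₁ = 34.81 kmol.
P balance: n_P = 0 + 2ξ₁ − 1ξ₂ = 48.7 → ξ₂ = (2·34.81 − 48.7)/1 = 20.93 kmol.
Outlet amounts (n = n₀ + Σ ν·ξ):
  Q: 203 − 2(34.81) = 133.4
  P: 0 + 2(34.81) − 1(20.93) = 48.7
  U: 0 + 3(20.93) = 62.79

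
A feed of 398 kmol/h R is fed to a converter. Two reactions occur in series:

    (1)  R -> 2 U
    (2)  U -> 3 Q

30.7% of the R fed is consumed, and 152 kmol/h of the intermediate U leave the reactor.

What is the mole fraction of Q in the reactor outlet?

0.393

Conversion of R: R consumed = 1ξ₁ = 0.307 × 398 → ξ₁ = 122.2 kmol/h.
U balance: n_U = 0 + 2ξ₁ − 1ξ₂ = 152 → ξ₂ = (2·122.2 − 152)/1 = 92.37 kmol/h.
Outlet amounts (n = n₀ + Σ ν·ξ):
  R: 398 − 1(122.2) = 275.8
  U: 0 + 2(122.2) − 1(92.37) = 152
  Q: 0 + 3(92.37) = 277.1
Total out = 704.9 kmol/h; y_Q = 277.1 / 704.9 = 0.3931.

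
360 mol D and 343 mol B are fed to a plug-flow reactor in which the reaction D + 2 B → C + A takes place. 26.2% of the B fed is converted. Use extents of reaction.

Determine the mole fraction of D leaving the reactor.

0.479

B reacted = 0.262 × 343 = 89.87 mol; ν_B = −2, so ξ = 89.87/2 = 44.93 mol.
Outlet amounts (n = n₀ + ν ξ):
  D: 360 − 1(44.93) = 315.1
  B: 343 − 2(44.93) = 253.1
  C: 0 + 1(44.93) = 44.93
  A: 0 + 1(44.93) = 44.93
Total out = 658.1 mol; y_D = 315.1 / 658.1 = 0.4788.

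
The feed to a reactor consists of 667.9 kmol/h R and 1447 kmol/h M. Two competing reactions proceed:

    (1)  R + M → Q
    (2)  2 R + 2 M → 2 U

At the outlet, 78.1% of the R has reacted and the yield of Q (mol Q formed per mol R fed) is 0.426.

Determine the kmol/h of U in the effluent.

Yield of Q: 1ξ₁ / 667.9 = 0.426 → ξ₁ = 284.5 kmol/h.
Conversion of R: 1ξ₁ + 2ξ₂ = 0.781 × 667.9 = 521.6 → ξ₂ = 118.6 kmol/h.
Outlet amounts (n = n₀ + Σ ν·ξ):
  R: 667.9 − 1(284.5) − 2(118.6) = 146.3
  M: 1447 − 1(284.5) − 2(118.6) = 925.4
  Q: 0 + 1(284.5) = 284.5
  U: 0 + 2(118.6) = 237.1

237 kmol/h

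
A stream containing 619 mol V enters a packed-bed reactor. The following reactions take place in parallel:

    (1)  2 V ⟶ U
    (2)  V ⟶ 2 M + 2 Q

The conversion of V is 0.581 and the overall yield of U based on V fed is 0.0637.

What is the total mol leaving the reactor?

Yield of U: 1ξ₁ / 619 = 0.0637 → ξ₁ = 39.43 mol.
Conversion of V: 2ξ₁ + 1ξ₂ = 0.581 × 619 = 359.6 → ξ₂ = 280.8 mol.
Outlet amounts (n = n₀ + Σ ν·ξ):
  V: 619 − 2(39.43) − 1(280.8) = 259.4
  U: 0 + 1(39.43) = 39.43
  M: 0 + 2(280.8) = 561.6
  Q: 0 + 2(280.8) = 561.6
Total out = 259.4 + 39.43 + 561.6 + 561.6 = 1422 mol.

1420 mol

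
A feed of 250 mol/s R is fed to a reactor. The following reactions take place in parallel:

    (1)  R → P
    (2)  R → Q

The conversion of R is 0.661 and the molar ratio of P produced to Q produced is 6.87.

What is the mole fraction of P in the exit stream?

Conversion of R: R consumed = 0.661 × 250 = 165.2 mol/s = 1ξ₁ + 1ξ₂.
Selectivity: 1ξ₁ / (1ξ₂) = 6.87 → ξ₁ = 6.87 ξ₂.
Substitute: (1·6.87 + 1) ξ₂ = 165.2 → ξ₂ = 21 mol/s, ξ₁ = 144.3 mol/s.
Outlet amounts (n = n₀ + Σ ν·ξ):
  R: 250 − 1(144.3) − 1(21) = 84.75
  P: 0 + 1(144.3) = 144.3
  Q: 0 + 1(21) = 21
Total out = 250 mol/s; y_P = 144.3 / 250 = 0.577.

0.577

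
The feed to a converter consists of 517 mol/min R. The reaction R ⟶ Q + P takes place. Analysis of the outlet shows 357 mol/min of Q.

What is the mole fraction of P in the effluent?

For Q: n = n₀ + 1ξ → 357 = 0 + 1ξ, giving ξ = 357 mol/min.
Outlet amounts (n = n₀ + ν ξ):
  R: 517 − 1(357) = 160
  Q: 0 + 1(357) = 357
  P: 0 + 1(357) = 357
Total out = 874 mol/min; y_P = 357 / 874 = 0.4085.

0.408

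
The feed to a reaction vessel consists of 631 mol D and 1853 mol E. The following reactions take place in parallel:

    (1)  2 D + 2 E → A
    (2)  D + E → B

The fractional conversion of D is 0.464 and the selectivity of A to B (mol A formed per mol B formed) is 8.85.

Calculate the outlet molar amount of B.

Conversion of D: D consumed = 0.464 × 631 = 292.8 mol = 2ξ₁ + 1ξ₂.
Selectivity: 1ξ₁ / (1ξ₂) = 8.85 → ξ₁ = 8.85 ξ₂.
Substitute: (2·8.85 + 1) ξ₂ = 292.8 → ξ₂ = 15.66 mol, ξ₁ = 138.6 mol.
Outlet amounts (n = n₀ + Σ ν·ξ):
  D: 631 − 2(138.6) − 1(15.66) = 338.2
  E: 1853 − 2(138.6) − 1(15.66) = 1560
  A: 0 + 1(138.6) = 138.6
  B: 0 + 1(15.66) = 15.66

15.7 mol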